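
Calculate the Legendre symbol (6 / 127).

-1

Pull out 2: since 127 ≡ 7 (mod 8), (2/127) = +1.
Reciprocity: 3 ≡ 3 and 127 ≡ 3 (mod 4), so (3/127) = −(127/3).
Reduce top mod 3: now compute (1/3).
Reached (1/3) = 1. Collecting the sign flips along the way, the symbol is -1.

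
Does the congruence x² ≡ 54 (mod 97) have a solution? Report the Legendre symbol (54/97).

Pull out 2: since 97 ≡ 1 (mod 8), (2/97) = +1.
Reciprocity: 27 ≡ 3 and 97 ≡ 1 (mod 4), so (27/97) = +(97/27).
Reduce top mod 27: now compute (16/27).
Pull out 2^4: since 27 ≡ 3 (mod 8), (2/27) = -1, so (2/27)^4 = +1.
Reached (1/27) = 1. Collecting the sign flips along the way, the symbol is +1.

1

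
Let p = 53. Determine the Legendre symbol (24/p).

1

Pull out 2^3: since 53 ≡ 5 (mod 8), (2/53) = -1, so (2/53)^3 = -1.
Reciprocity: 3 ≡ 3 and 53 ≡ 1 (mod 4), so (3/53) = +(53/3).
Reduce top mod 3: now compute (2/3).
Pull out 2: since 3 ≡ 3 (mod 8), (2/3) = -1.
Reached (1/3) = 1. Collecting the sign flips along the way, the symbol is +1.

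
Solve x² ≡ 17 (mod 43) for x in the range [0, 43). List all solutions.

Since 43 ≡ 3 (mod 4), a square root of 17 is 17^((43+1)/4) = 17^11 mod 43.
Repeated squaring: 17^2≡31, 17^4≡15, 17^8≡10 (mod 43).
17^11 = 17^(8+2+1) ≡ 24 (mod 43).
Check: 24² = 576 ≡ 17 (mod 43). The two roots are 19 and 24.

19, 24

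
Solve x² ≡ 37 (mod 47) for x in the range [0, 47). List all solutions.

15, 32

Since 47 ≡ 3 (mod 4), a square root of 37 is 37^((47+1)/4) = 37^12 mod 47.
Repeated squaring: 37^2≡6, 37^4≡36, 37^8≡27 (mod 47).
37^12 = 37^(8+4) ≡ 32 (mod 47).
Check: 32² = 1024 ≡ 37 (mod 47). The two roots are 15 and 32.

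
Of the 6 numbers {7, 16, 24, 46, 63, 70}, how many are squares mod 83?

4

(7/83) = +1 → QR.
(16/83) = +1 → QR.
(24/83) = -1 → non-residue.
(46/83) = -1 → non-residue.
(63/83) = +1 → QR.
(70/83) = +1 → QR.
Total quadratic residues among the 6: 4.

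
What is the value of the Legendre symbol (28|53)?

1

Euler's criterion: (28/53) ≡ 28^26 (mod 53).
28^2 ≡ 42 (mod 53)
28^4 ≡ 15 (mod 53)
28^8 ≡ 13 (mod 53)
28^16 ≡ 10 (mod 53)
28^26 = 28^(16+8+2) ≡ 1 (mod 53).
Result is 1, so (28/53) = 1.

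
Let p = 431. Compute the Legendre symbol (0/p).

Top reduces to 0: gcd > 1, so the symbol is 0.

0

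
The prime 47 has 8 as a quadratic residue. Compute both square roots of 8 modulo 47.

Since 47 ≡ 3 (mod 4), a square root of 8 is 8^((47+1)/4) = 8^12 mod 47.
Repeated squaring: 8^2≡17, 8^4≡7, 8^8≡2 (mod 47).
8^12 = 8^(8+4) ≡ 14 (mod 47).
Check: 14² = 196 ≡ 8 (mod 47). The two roots are 14 and 33.

14, 33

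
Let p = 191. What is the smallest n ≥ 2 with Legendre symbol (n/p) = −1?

7

(2/191) = +1, so 2 is a residue.
(3/191) = +1, so 3 is a residue.
(4/191) = +1, so 4 is a residue.
(5/191) = +1, so 5 is a residue.
(6/191) = +1, so 6 is a residue.
(7/191) = −1, so 7 is the smallest positive non-residue mod 191.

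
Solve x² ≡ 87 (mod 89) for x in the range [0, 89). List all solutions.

89 ≡ 1 (mod 4), so we find a root by search.
Trying successive values, 40² = 1600 ≡ 87 (mod 89). The other root is 89 − 40 = 49.

40, 49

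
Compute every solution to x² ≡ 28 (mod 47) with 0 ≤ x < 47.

Since 47 ≡ 3 (mod 4), a square root of 28 is 28^((47+1)/4) = 28^12 mod 47.
Repeated squaring: 28^2≡32, 28^4≡37, 28^8≡6 (mod 47).
28^12 = 28^(8+4) ≡ 34 (mod 47).
Check: 34² = 1156 ≡ 28 (mod 47). The two roots are 13 and 34.

13, 34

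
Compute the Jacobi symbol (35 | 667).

1

Reciprocity: 35 ≡ 3 and 667 ≡ 3 (mod 4), so (35/667) = −(667/35).
Reduce top mod 35: now compute (2/35).
Pull out 2: since 35 ≡ 3 (mod 8), (2/35) = -1.
Reached (1/35) = 1. Collecting the sign flips along the way, the symbol is +1.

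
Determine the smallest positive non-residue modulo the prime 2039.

(2/2039) = +1, so 2 is a residue.
(3/2039) = +1, so 3 is a residue.
(4/2039) = +1, so 4 is a residue.
(5/2039) = +1, so 5 is a residue.
(6/2039) = +1, so 6 is a residue.
(7/2039) = −1, so 7 is the smallest positive non-residue mod 2039.

7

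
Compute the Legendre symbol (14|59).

-1

Pull out 2: since 59 ≡ 3 (mod 8), (2/59) = -1.
Reciprocity: 7 ≡ 3 and 59 ≡ 3 (mod 4), so (7/59) = −(59/7).
Reduce top mod 7: now compute (3/7).
Reciprocity: 3 ≡ 3 and 7 ≡ 3 (mod 4), so (3/7) = −(7/3).
Reduce top mod 3: now compute (1/3).
Reached (1/3) = 1. Collecting the sign flips along the way, the symbol is -1.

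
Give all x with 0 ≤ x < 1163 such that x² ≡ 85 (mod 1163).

336, 827

Since 1163 ≡ 3 (mod 4), a square root of 85 is 85^((1163+1)/4) = 85^291 mod 1163.
Repeated squaring: 85^2≡247, 85^4≡533, 85^8≡317, 85^16≡471, 85^32≡871, 85^64≡365, 85^128≡643, 85^256≡584 (mod 1163).
85^291 = 85^(256+32+2+1) ≡ 827 (mod 1163).
Check: 827² = 683929 ≡ 85 (mod 1163). The two roots are 336 and 827.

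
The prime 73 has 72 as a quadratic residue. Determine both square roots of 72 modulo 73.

27, 46

73 ≡ 1 (mod 4), so we find a root by search.
Trying successive values, 27² = 729 ≡ 72 (mod 73). The other root is 73 − 27 = 46.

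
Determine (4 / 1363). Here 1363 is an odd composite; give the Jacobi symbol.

Pull out 2^2: since 1363 ≡ 3 (mod 8), (2/1363) = -1, so (2/1363)^2 = +1.
Reached (1/1363) = 1. Collecting the sign flips along the way, the symbol is +1.

1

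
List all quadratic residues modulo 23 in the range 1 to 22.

1,2,3,4,6,8,9,12,13,16,18

Square k = 1,…,11 (k and 23−k give the same square):
1²=1, 2²=4, 3²=9, 4²=16, 5²≡2, 6²≡13, 7²≡3, 8²≡18, 9²≡12, 10²≡8, 11²≡6 (mod 23).
So the quadratic residues mod 23 are {1, 2, 3, 4, 6, 8, 9, 12, 13, 16, 18}.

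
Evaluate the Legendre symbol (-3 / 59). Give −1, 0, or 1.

First reduce: -3 ≡ 56 (mod 59).
Pull out 2^3: since 59 ≡ 3 (mod 8), (2/59) = -1, so (2/59)^3 = -1.
Reciprocity: 7 ≡ 3 and 59 ≡ 3 (mod 4), so (7/59) = −(59/7).
Reduce top mod 7: now compute (3/7).
Reciprocity: 3 ≡ 3 and 7 ≡ 3 (mod 4), so (3/7) = −(7/3).
Reduce top mod 3: now compute (1/3).
Reached (1/3) = 1. Collecting the sign flips along the way, the symbol is -1.

-1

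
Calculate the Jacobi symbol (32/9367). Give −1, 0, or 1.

Pull out 2^5: since 9367 ≡ 7 (mod 8), (2/9367) = +1, so (2/9367)^5 = +1.
Reached (1/9367) = 1. Collecting the sign flips along the way, the symbol is +1.

1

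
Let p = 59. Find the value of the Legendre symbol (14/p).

Pull out 2: since 59 ≡ 3 (mod 8), (2/59) = -1.
Reciprocity: 7 ≡ 3 and 59 ≡ 3 (mod 4), so (7/59) = −(59/7).
Reduce top mod 7: now compute (3/7).
Reciprocity: 3 ≡ 3 and 7 ≡ 3 (mod 4), so (3/7) = −(7/3).
Reduce top mod 3: now compute (1/3).
Reached (1/3) = 1. Collecting the sign flips along the way, the symbol is -1.

-1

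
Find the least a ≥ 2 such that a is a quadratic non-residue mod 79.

3

(2/79) = +1, so 2 is a residue.
(3/79) = −1, so 3 is the smallest positive non-residue mod 79.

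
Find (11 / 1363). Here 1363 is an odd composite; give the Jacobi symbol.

Reciprocity: 11 ≡ 3 and 1363 ≡ 3 (mod 4), so (11/1363) = −(1363/11).
Reduce top mod 11: now compute (10/11).
Pull out 2: since 11 ≡ 3 (mod 8), (2/11) = -1.
Reciprocity: 5 ≡ 1 and 11 ≡ 3 (mod 4), so (5/11) = +(11/5).
Reduce top mod 5: now compute (1/5).
Reached (1/5) = 1. Collecting the sign flips along the way, the symbol is +1.

1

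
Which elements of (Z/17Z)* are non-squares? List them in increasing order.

3 5 6 7 10 11 12 14

Square k = 1,…,8 (k and 17−k give the same square):
1²=1, 2²=4, 3²=9, 4²=16, 5²≡8, 6²≡2, 7²≡15, 8²≡13 (mod 17).
The residues are {1, 2, 4, 8, 9, 13, 15, 16}; the non-residues are the remaining 8 nonzero classes.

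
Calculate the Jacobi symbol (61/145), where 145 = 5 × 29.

Reciprocity: 61 ≡ 1 and 145 ≡ 1 (mod 4), so (61/145) = +(145/61).
Reduce top mod 61: now compute (23/61).
Reciprocity: 23 ≡ 3 and 61 ≡ 1 (mod 4), so (23/61) = +(61/23).
Reduce top mod 23: now compute (15/23).
Reciprocity: 15 ≡ 3 and 23 ≡ 3 (mod 4), so (15/23) = −(23/15).
Reduce top mod 15: now compute (8/15).
Pull out 2^3: since 15 ≡ 7 (mod 8), (2/15) = +1, so (2/15)^3 = +1.
Reached (1/15) = 1. Collecting the sign flips along the way, the symbol is -1.

-1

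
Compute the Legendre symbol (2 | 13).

-1

Pull out 2: since 13 ≡ 5 (mod 8), (2/13) = -1.
Reached (1/13) = 1. Collecting the sign flips along the way, the symbol is -1.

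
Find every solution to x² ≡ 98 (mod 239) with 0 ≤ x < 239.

24, 215

Since 239 ≡ 3 (mod 4), a square root of 98 is 98^((239+1)/4) = 98^60 mod 239.
Repeated squaring: 98^2≡44, 98^4≡24, 98^8≡98, 98^16≡44, 98^32≡24 (mod 239).
98^60 = 98^(32+16+8+4) ≡ 24 (mod 239).
Check: 24² = 576 ≡ 98 (mod 239). The two roots are 24 and 215.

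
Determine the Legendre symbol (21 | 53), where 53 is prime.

Euler's criterion: (21/53) ≡ 21^26 (mod 53).
21^2 ≡ 17 (mod 53)
21^4 ≡ 24 (mod 53)
21^8 ≡ 46 (mod 53)
21^16 ≡ 49 (mod 53)
21^26 = 21^(16+8+2) ≡ 52 (mod 53).
Result is 52 ≡ −1, so (21/53) = −1.

-1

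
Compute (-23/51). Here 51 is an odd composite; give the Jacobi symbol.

-1

First reduce: -23 ≡ 28 (mod 51).
Pull out 2^2: since 51 ≡ 3 (mod 8), (2/51) = -1, so (2/51)^2 = +1.
Reciprocity: 7 ≡ 3 and 51 ≡ 3 (mod 4), so (7/51) = −(51/7).
Reduce top mod 7: now compute (2/7).
Pull out 2: since 7 ≡ 7 (mod 8), (2/7) = +1.
Reached (1/7) = 1. Collecting the sign flips along the way, the symbol is -1.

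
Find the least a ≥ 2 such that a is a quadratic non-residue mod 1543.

(2/1543) = +1, so 2 is a residue.
(3/1543) = −1, so 3 is the smallest positive non-residue mod 1543.

3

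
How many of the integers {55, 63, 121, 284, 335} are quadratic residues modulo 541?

(55/541) = -1 → non-residue.
(63/541) = +1 → QR.
(121/541) = +1 → QR.
(284/541) = -1 → non-residue.
(335/541) = -1 → non-residue.
Total quadratic residues among the 5: 2.

2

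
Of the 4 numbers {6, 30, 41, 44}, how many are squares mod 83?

3

(6/83) = -1 → non-residue.
(30/83) = +1 → QR.
(41/83) = +1 → QR.
(44/83) = +1 → QR.
Total quadratic residues among the 4: 3.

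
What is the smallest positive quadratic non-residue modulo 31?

3

(2/31) = +1, so 2 is a residue.
(3/31) = −1, so 3 is the smallest positive non-residue mod 31.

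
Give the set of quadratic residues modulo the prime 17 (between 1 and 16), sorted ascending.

Square k = 1,…,8 (k and 17−k give the same square):
1²=1, 2²=4, 3²=9, 4²=16, 5²≡8, 6²≡2, 7²≡15, 8²≡13 (mod 17).
So the quadratic residues mod 17 are {1, 2, 4, 8, 9, 13, 15, 16}.

1,2,4,8,9,13,15,16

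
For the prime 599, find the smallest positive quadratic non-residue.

7

(2/599) = +1, so 2 is a residue.
(3/599) = +1, so 3 is a residue.
(4/599) = +1, so 4 is a residue.
(5/599) = +1, so 5 is a residue.
(6/599) = +1, so 6 is a residue.
(7/599) = −1, so 7 is the smallest positive non-residue mod 599.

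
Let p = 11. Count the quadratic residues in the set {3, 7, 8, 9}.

2

(3/11) = +1 → QR.
(7/11) = -1 → non-residue.
(8/11) = -1 → non-residue.
(9/11) = +1 → QR.
Total quadratic residues among the 4: 2.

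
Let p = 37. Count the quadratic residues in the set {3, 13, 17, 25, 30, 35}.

3

(3/37) = +1 → QR.
(13/37) = -1 → non-residue.
(17/37) = -1 → non-residue.
(25/37) = +1 → QR.
(30/37) = +1 → QR.
(35/37) = -1 → non-residue.
Total quadratic residues among the 6: 3.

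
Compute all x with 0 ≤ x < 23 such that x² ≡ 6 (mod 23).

11, 12

Since 23 ≡ 3 (mod 4), a square root of 6 is 6^((23+1)/4) = 6^6 mod 23.
Repeated squaring: 6^2≡13, 6^4≡8 (mod 23).
6^6 = 6^(4+2) ≡ 12 (mod 23).
Check: 12² = 144 ≡ 6 (mod 23). The two roots are 11 and 12.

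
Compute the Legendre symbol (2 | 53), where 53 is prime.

Pull out 2: since 53 ≡ 5 (mod 8), (2/53) = -1.
Reached (1/53) = 1. Collecting the sign flips along the way, the symbol is -1.

-1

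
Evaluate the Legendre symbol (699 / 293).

First reduce: 699 ≡ 113 (mod 293).
Reciprocity: 113 ≡ 1 and 293 ≡ 1 (mod 4), so (113/293) = +(293/113).
Reduce top mod 113: now compute (67/113).
Reciprocity: 67 ≡ 3 and 113 ≡ 1 (mod 4), so (67/113) = +(113/67).
Reduce top mod 67: now compute (46/67).
Pull out 2: since 67 ≡ 3 (mod 8), (2/67) = -1.
Reciprocity: 23 ≡ 3 and 67 ≡ 3 (mod 4), so (23/67) = −(67/23).
Reduce top mod 23: now compute (21/23).
Reciprocity: 21 ≡ 1 and 23 ≡ 3 (mod 4), so (21/23) = +(23/21).
Reduce top mod 21: now compute (2/21).
Pull out 2: since 21 ≡ 5 (mod 8), (2/21) = -1.
Reached (1/21) = 1. Collecting the sign flips along the way, the symbol is -1.

-1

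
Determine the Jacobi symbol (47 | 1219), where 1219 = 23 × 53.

1

Reciprocity: 47 ≡ 3 and 1219 ≡ 3 (mod 4), so (47/1219) = −(1219/47).
Reduce top mod 47: now compute (44/47).
Pull out 2^2: since 47 ≡ 7 (mod 8), (2/47) = +1, so (2/47)^2 = +1.
Reciprocity: 11 ≡ 3 and 47 ≡ 3 (mod 4), so (11/47) = −(47/11).
Reduce top mod 11: now compute (3/11).
Reciprocity: 3 ≡ 3 and 11 ≡ 3 (mod 4), so (3/11) = −(11/3).
Reduce top mod 3: now compute (2/3).
Pull out 2: since 3 ≡ 3 (mod 8), (2/3) = -1.
Reached (1/3) = 1. Collecting the sign flips along the way, the symbol is +1.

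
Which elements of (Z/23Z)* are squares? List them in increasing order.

Square k = 1,…,11 (k and 23−k give the same square):
1²=1, 2²=4, 3²=9, 4²=16, 5²≡2, 6²≡13, 7²≡3, 8²≡18, 9²≡12, 10²≡8, 11²≡6 (mod 23).
So the quadratic residues mod 23 are {1, 2, 3, 4, 6, 8, 9, 12, 13, 16, 18}.

1 2 3 4 6 8 9 12 13 16 18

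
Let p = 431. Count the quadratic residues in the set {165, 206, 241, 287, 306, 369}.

2

(165/431) = +1 → QR.
(206/431) = -1 → non-residue.
(241/431) = -1 → non-residue.
(287/431) = -1 → non-residue.
(306/431) = -1 → non-residue.
(369/431) = +1 → QR.
Total quadratic residues among the 6: 2.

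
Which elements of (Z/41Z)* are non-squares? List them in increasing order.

3 6 7 11 12 13 14 15 17 19 22 24 26 27 28 29 30 34 35 38

Square k = 1,…,20 (k and 41−k give the same square):
1²=1, 2²=4, 3²=9, 4²=16, 5²=25, 6²=36, 7²≡8, 8²≡23, 9²≡40, 10²≡18, 11²≡39, 12²≡21, 13²≡5, 14²≡32, 15²≡20, 16²≡10, 17²≡2, 18²≡37, 19²≡33, 20²≡31 (mod 41).
The residues are {1, 2, 4, 5, 8, 9, 10, 16, 18, 20, 21, 23, 25, 31, 32, 33, 36, 37, 39, 40}; the non-residues are the remaining 20 nonzero classes.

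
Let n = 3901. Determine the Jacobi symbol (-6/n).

First reduce: -6 ≡ 3895 (mod 3901).
Reciprocity: 3895 ≡ 3 and 3901 ≡ 1 (mod 4), so (3895/3901) = +(3901/3895).
Reduce top mod 3895: now compute (6/3895).
Pull out 2: since 3895 ≡ 7 (mod 8), (2/3895) = +1.
Reciprocity: 3 ≡ 3 and 3895 ≡ 3 (mod 4), so (3/3895) = −(3895/3).
Reduce top mod 3: now compute (1/3).
Reached (1/3) = 1. Collecting the sign flips along the way, the symbol is -1.

-1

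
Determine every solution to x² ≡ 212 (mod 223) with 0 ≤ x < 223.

Since 223 ≡ 3 (mod 4), a square root of 212 is 212^((223+1)/4) = 212^56 mod 223.
Repeated squaring: 212^2≡121, 212^4≡146, 212^8≡131, 212^16≡213, 212^32≡100 (mod 223).
212^56 = 212^(32+16+8) ≡ 124 (mod 223).
Check: 124² = 15376 ≡ 212 (mod 223). The two roots are 99 and 124.

99, 124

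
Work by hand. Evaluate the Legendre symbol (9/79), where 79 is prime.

1

Euler's criterion: (9/79) ≡ 9^39 (mod 79).
9^2 ≡ 2 (mod 79)
9^4 ≡ 4 (mod 79)
9^8 ≡ 16 (mod 79)
9^16 ≡ 19 (mod 79)
9^32 ≡ 45 (mod 79)
9^39 = 9^(32+4+2+1) ≡ 1 (mod 79).
Result is 1, so (9/79) = 1.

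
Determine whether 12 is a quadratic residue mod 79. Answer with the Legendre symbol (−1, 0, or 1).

Pull out 2^2: since 79 ≡ 7 (mod 8), (2/79) = +1, so (2/79)^2 = +1.
Reciprocity: 3 ≡ 3 and 79 ≡ 3 (mod 4), so (3/79) = −(79/3).
Reduce top mod 3: now compute (1/3).
Reached (1/3) = 1. Collecting the sign flips along the way, the symbol is -1.

-1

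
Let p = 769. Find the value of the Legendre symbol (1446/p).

-1

Euler's criterion: (1446/769) ≡ 677^384 (mod 769).
677^2 ≡ 5 (mod 769)
677^4 ≡ 25 (mod 769)
677^8 ≡ 625 (mod 769)
677^16 ≡ 742 (mod 769)
677^32 ≡ 729 (mod 769)
677^64 ≡ 62 (mod 769)
677^128 ≡ 768 (mod 769)
677^256 ≡ 1 (mod 769)
677^384 = 677^(256+128) ≡ 768 (mod 769).
Result is 768 ≡ −1, so (1446/769) = −1.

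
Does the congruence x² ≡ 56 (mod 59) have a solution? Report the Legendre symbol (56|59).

Pull out 2^3: since 59 ≡ 3 (mod 8), (2/59) = -1, so (2/59)^3 = -1.
Reciprocity: 7 ≡ 3 and 59 ≡ 3 (mod 4), so (7/59) = −(59/7).
Reduce top mod 7: now compute (3/7).
Reciprocity: 3 ≡ 3 and 7 ≡ 3 (mod 4), so (3/7) = −(7/3).
Reduce top mod 3: now compute (1/3).
Reached (1/3) = 1. Collecting the sign flips along the way, the symbol is -1.

-1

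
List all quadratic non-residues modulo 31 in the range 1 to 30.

3,6,11,12,13,15,17,21,22,23,24,26,27,29,30

Square k = 1,…,15 (k and 31−k give the same square):
1²=1, 2²=4, 3²=9, 4²=16, 5²=25, 6²≡5, 7²≡18, 8²≡2, 9²≡19, 10²≡7, 11²≡28, 12²≡20, 13²≡14, 14²≡10, 15²≡8 (mod 31).
The residues are {1, 2, 4, 5, 7, 8, 9, 10, 14, 16, 18, 19, 20, 25, 28}; the non-residues are the remaining 15 nonzero classes.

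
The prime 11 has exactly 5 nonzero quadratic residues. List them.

Square k = 1,…,5 (k and 11−k give the same square):
1²=1, 2²=4, 3²=9, 4²≡5, 5²≡3 (mod 11).
So the quadratic residues mod 11 are {1, 3, 4, 5, 9}.

1, 3, 4, 5, 9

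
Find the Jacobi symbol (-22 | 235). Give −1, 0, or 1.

-1

First reduce: -22 ≡ 213 (mod 235).
Reciprocity: 213 ≡ 1 and 235 ≡ 3 (mod 4), so (213/235) = +(235/213).
Reduce top mod 213: now compute (22/213).
Pull out 2: since 213 ≡ 5 (mod 8), (2/213) = -1.
Reciprocity: 11 ≡ 3 and 213 ≡ 1 (mod 4), so (11/213) = +(213/11).
Reduce top mod 11: now compute (4/11).
Pull out 2^2: since 11 ≡ 3 (mod 8), (2/11) = -1, so (2/11)^2 = +1.
Reached (1/11) = 1. Collecting the sign flips along the way, the symbol is -1.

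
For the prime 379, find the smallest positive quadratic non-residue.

(2/379) = −1, so 2 is the smallest positive non-residue mod 379.

2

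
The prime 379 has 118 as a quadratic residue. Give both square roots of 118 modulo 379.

Since 379 ≡ 3 (mod 4), a square root of 118 is 118^((379+1)/4) = 118^95 mod 379.
Repeated squaring: 118^2≡280, 118^4≡326, 118^8≡156, 118^16≡80, 118^32≡336, 118^64≡333 (mod 379).
118^95 = 118^(64+16+8+4+2+1) ≡ 81 (mod 379).
Check: 81² = 6561 ≡ 118 (mod 379). The two roots are 81 and 298.

81, 298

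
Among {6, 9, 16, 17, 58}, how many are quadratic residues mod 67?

(6/67) = +1 → QR.
(9/67) = +1 → QR.
(16/67) = +1 → QR.
(17/67) = +1 → QR.
(58/67) = -1 → non-residue.
Total quadratic residues among the 5: 4.

4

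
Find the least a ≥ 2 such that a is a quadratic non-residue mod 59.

2

(2/59) = −1, so 2 is the smallest positive non-residue mod 59.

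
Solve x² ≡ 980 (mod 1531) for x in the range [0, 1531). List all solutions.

612, 919

Since 1531 ≡ 3 (mod 4), a square root of 980 is 980^((1531+1)/4) = 980^383 mod 1531.
Repeated squaring: 980^2≡463, 980^4≡29, 980^8≡841, 980^16≡1490, 980^32≡150, 980^64≡1066, 980^128≡354, 980^256≡1305 (mod 1531).
980^383 = 980^(256+64+32+16+8+4+2+1) ≡ 612 (mod 1531).
Check: 612² = 374544 ≡ 980 (mod 1531). The two roots are 612 and 919.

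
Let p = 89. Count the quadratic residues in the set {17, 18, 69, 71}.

(17/89) = +1 → QR.
(18/89) = +1 → QR.
(69/89) = +1 → QR.
(71/89) = +1 → QR.
Total quadratic residues among the 4: 4.

4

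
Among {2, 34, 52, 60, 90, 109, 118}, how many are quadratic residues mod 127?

4

(2/127) = +1 → QR.
(34/127) = +1 → QR.
(52/127) = +1 → QR.
(60/127) = +1 → QR.
(90/127) = -1 → non-residue.
(109/127) = -1 → non-residue.
(118/127) = -1 → non-residue.
Total quadratic residues among the 7: 4.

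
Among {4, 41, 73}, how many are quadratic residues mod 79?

2

(4/79) = +1 → QR.
(41/79) = -1 → non-residue.
(73/79) = +1 → QR.
Total quadratic residues among the 3: 2.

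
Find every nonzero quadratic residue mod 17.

1,2,4,8,9,13,15,16

Square k = 1,…,8 (k and 17−k give the same square):
1²=1, 2²=4, 3²=9, 4²=16, 5²≡8, 6²≡2, 7²≡15, 8²≡13 (mod 17).
So the quadratic residues mod 17 are {1, 2, 4, 8, 9, 13, 15, 16}.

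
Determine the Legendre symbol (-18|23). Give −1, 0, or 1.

-1

First reduce: -18 ≡ 5 (mod 23).
Reciprocity: 5 ≡ 1 and 23 ≡ 3 (mod 4), so (5/23) = +(23/5).
Reduce top mod 5: now compute (3/5).
Reciprocity: 3 ≡ 3 and 5 ≡ 1 (mod 4), so (3/5) = +(5/3).
Reduce top mod 3: now compute (2/3).
Pull out 2: since 3 ≡ 3 (mod 8), (2/3) = -1.
Reached (1/3) = 1. Collecting the sign flips along the way, the symbol is -1.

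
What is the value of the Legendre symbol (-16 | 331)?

-1

Euler's criterion: (-16/331) ≡ 315^165 (mod 331).
315^2 ≡ 256 (mod 331)
315^4 ≡ 329 (mod 331)
315^8 ≡ 4 (mod 331)
315^16 ≡ 16 (mod 331)
315^32 ≡ 256 (mod 331)
315^64 ≡ 329 (mod 331)
315^128 ≡ 4 (mod 331)
315^165 = 315^(128+32+4+1) ≡ 330 (mod 331).
Result is 330 ≡ −1, so (-16/331) = −1.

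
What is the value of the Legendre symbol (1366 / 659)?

1

Euler's criterion: (1366/659) ≡ 48^329 (mod 659).
48^2 ≡ 327 (mod 659)
48^4 ≡ 171 (mod 659)
48^8 ≡ 245 (mod 659)
48^16 ≡ 56 (mod 659)
48^32 ≡ 500 (mod 659)
48^64 ≡ 239 (mod 659)
48^128 ≡ 447 (mod 659)
48^256 ≡ 132 (mod 659)
48^329 = 48^(256+64+8+1) ≡ 1 (mod 659).
Result is 1, so (1366/659) = 1.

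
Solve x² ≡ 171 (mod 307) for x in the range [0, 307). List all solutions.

103, 204

Since 307 ≡ 3 (mod 4), a square root of 171 is 171^((307+1)/4) = 171^77 mod 307.
Repeated squaring: 171^2≡76, 171^4≡250, 171^8≡179, 171^16≡113, 171^32≡182, 171^64≡275 (mod 307).
171^77 = 171^(64+8+4+1) ≡ 103 (mod 307).
Check: 103² = 10609 ≡ 171 (mod 307). The two roots are 103 and 204.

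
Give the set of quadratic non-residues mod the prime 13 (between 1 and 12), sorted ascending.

Square k = 1,…,6 (k and 13−k give the same square):
1²=1, 2²=4, 3²=9, 4²≡3, 5²≡12, 6²≡10 (mod 13).
The residues are {1, 3, 4, 9, 10, 12}; the non-residues are the remaining 6 nonzero classes.

2 5 6 7 8 11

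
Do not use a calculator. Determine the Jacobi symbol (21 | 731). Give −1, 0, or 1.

Reciprocity: 21 ≡ 1 and 731 ≡ 3 (mod 4), so (21/731) = +(731/21).
Reduce top mod 21: now compute (17/21).
Reciprocity: 17 ≡ 1 and 21 ≡ 1 (mod 4), so (17/21) = +(21/17).
Reduce top mod 17: now compute (4/17).
Pull out 2^2: since 17 ≡ 1 (mod 8), (2/17) = +1, so (2/17)^2 = +1.
Reached (1/17) = 1. Collecting the sign flips along the way, the symbol is +1.

1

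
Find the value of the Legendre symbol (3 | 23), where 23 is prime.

1

Reciprocity: 3 ≡ 3 and 23 ≡ 3 (mod 4), so (3/23) = −(23/3).
Reduce top mod 3: now compute (2/3).
Pull out 2: since 3 ≡ 3 (mod 8), (2/3) = -1.
Reached (1/3) = 1. Collecting the sign flips along the way, the symbol is +1.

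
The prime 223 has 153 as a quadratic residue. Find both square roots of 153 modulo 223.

61, 162

Since 223 ≡ 3 (mod 4), a square root of 153 is 153^((223+1)/4) = 153^56 mod 223.
Repeated squaring: 153^2≡217, 153^4≡36, 153^8≡181, 153^16≡203, 153^32≡177 (mod 223).
153^56 = 153^(32+16+8) ≡ 162 (mod 223).
Check: 162² = 26244 ≡ 153 (mod 223). The two roots are 61 and 162.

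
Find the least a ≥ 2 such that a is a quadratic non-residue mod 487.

(2/487) = +1, so 2 is a residue.
(3/487) = −1, so 3 is the smallest positive non-residue mod 487.

3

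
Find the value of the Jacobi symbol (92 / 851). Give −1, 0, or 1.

Pull out 2^2: since 851 ≡ 3 (mod 8), (2/851) = -1, so (2/851)^2 = +1.
Reciprocity: 23 ≡ 3 and 851 ≡ 3 (mod 4), so (23/851) = −(851/23).
Reduce top mod 23: now compute (0/23).
Top reduces to 0: gcd > 1, so the symbol is 0.

0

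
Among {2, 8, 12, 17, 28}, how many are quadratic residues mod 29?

(2/29) = -1 → non-residue.
(8/29) = -1 → non-residue.
(12/29) = -1 → non-residue.
(17/29) = -1 → non-residue.
(28/29) = +1 → QR.
Total quadratic residues among the 5: 1.

1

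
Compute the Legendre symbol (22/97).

1

Euler's criterion: (22/97) ≡ 22^48 (mod 97).
22^2 ≡ 96 (mod 97)
22^4 ≡ 1 (mod 97)
22^8 ≡ 1 (mod 97)
22^16 ≡ 1 (mod 97)
22^32 ≡ 1 (mod 97)
22^48 = 22^(32+16) ≡ 1 (mod 97).
Result is 1, so (22/97) = 1.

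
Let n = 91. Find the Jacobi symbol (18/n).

-1

Pull out 2: since 91 ≡ 3 (mod 8), (2/91) = -1.
Reciprocity: 9 ≡ 1 and 91 ≡ 3 (mod 4), so (9/91) = +(91/9).
Reduce top mod 9: now compute (1/9).
Reached (1/9) = 1. Collecting the sign flips along the way, the symbol is -1.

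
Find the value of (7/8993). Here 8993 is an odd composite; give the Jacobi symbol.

Reciprocity: 7 ≡ 3 and 8993 ≡ 1 (mod 4), so (7/8993) = +(8993/7).
Reduce top mod 7: now compute (5/7).
Reciprocity: 5 ≡ 1 and 7 ≡ 3 (mod 4), so (5/7) = +(7/5).
Reduce top mod 5: now compute (2/5).
Pull out 2: since 5 ≡ 5 (mod 8), (2/5) = -1.
Reached (1/5) = 1. Collecting the sign flips along the way, the symbol is -1.

-1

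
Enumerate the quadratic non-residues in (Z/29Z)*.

2,3,8,10,11,12,14,15,17,18,19,21,26,27

Square k = 1,…,14 (k and 29−k give the same square):
1²=1, 2²=4, 3²=9, 4²=16, 5²=25, 6²≡7, 7²≡20, 8²≡6, 9²≡23, 10²≡13, 11²≡5, 12²≡28, 13²≡24, 14²≡22 (mod 29).
The residues are {1, 4, 5, 6, 7, 9, 13, 16, 20, 22, 23, 24, 25, 28}; the non-residues are the remaining 14 nonzero classes.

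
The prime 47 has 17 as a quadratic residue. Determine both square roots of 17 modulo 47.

8, 39

Since 47 ≡ 3 (mod 4), a square root of 17 is 17^((47+1)/4) = 17^12 mod 47.
Repeated squaring: 17^2≡7, 17^4≡2, 17^8≡4 (mod 47).
17^12 = 17^(8+4) ≡ 8 (mod 47).
Check: 8² = 64 ≡ 17 (mod 47). The two roots are 8 and 39.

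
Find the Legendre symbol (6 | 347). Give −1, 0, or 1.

Euler's criterion: (6/347) ≡ 6^173 (mod 347).
6^2 ≡ 36 (mod 347)
6^4 ≡ 255 (mod 347)
6^8 ≡ 136 (mod 347)
6^16 ≡ 105 (mod 347)
6^32 ≡ 268 (mod 347)
6^64 ≡ 342 (mod 347)
6^128 ≡ 25 (mod 347)
6^173 = 6^(128+32+8+4+1) ≡ 346 (mod 347).
Result is 346 ≡ −1, so (6/347) = −1.

-1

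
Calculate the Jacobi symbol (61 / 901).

1

Reciprocity: 61 ≡ 1 and 901 ≡ 1 (mod 4), so (61/901) = +(901/61).
Reduce top mod 61: now compute (47/61).
Reciprocity: 47 ≡ 3 and 61 ≡ 1 (mod 4), so (47/61) = +(61/47).
Reduce top mod 47: now compute (14/47).
Pull out 2: since 47 ≡ 7 (mod 8), (2/47) = +1.
Reciprocity: 7 ≡ 3 and 47 ≡ 3 (mod 4), so (7/47) = −(47/7).
Reduce top mod 7: now compute (5/7).
Reciprocity: 5 ≡ 1 and 7 ≡ 3 (mod 4), so (5/7) = +(7/5).
Reduce top mod 5: now compute (2/5).
Pull out 2: since 5 ≡ 5 (mod 8), (2/5) = -1.
Reached (1/5) = 1. Collecting the sign flips along the way, the symbol is +1.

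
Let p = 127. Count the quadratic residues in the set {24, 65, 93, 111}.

(24/127) = -1 → non-residue.
(65/127) = -1 → non-residue.
(93/127) = -1 → non-residue.
(111/127) = -1 → non-residue.
Total quadratic residues among the 4: 0.

0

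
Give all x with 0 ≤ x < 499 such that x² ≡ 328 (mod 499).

Since 499 ≡ 3 (mod 4), a square root of 328 is 328^((499+1)/4) = 328^125 mod 499.
Repeated squaring: 328^2≡299, 328^4≡80, 328^8≡412, 328^16≡84, 328^32≡70, 328^64≡409 (mod 499).
328^125 = 328^(64+32+16+8+4+1) ≡ 276 (mod 499).
Check: 276² = 76176 ≡ 328 (mod 499). The two roots are 223 and 276.

223, 276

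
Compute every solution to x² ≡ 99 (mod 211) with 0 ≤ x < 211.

47, 164

Since 211 ≡ 3 (mod 4), a square root of 99 is 99^((211+1)/4) = 99^53 mod 211.
Repeated squaring: 99^2≡95, 99^4≡163, 99^8≡194, 99^16≡78, 99^32≡176 (mod 211).
99^53 = 99^(32+16+4+1) ≡ 47 (mod 211).
Check: 47² = 2209 ≡ 99 (mod 211). The two roots are 47 and 164.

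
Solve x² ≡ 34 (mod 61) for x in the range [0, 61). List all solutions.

61 ≡ 1 (mod 4), so we find a root by search.
Trying successive values, 20² = 400 ≡ 34 (mod 61). The other root is 61 − 20 = 41.

20, 41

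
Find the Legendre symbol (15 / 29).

Euler's criterion: (15/29) ≡ 15^14 (mod 29).
15^2 ≡ 22 (mod 29)
15^4 ≡ 20 (mod 29)
15^8 ≡ 23 (mod 29)
15^14 = 15^(8+4+2) ≡ 28 (mod 29).
Result is 28 ≡ −1, so (15/29) = −1.

-1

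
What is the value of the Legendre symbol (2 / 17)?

1

Euler's criterion: (2/17) ≡ 2^8 (mod 17).
2^2 ≡ 4 (mod 17)
2^4 ≡ 16 (mod 17)
2^8 ≡ 1 (mod 17)
2^8 = 2^(8) ≡ 1 (mod 17).
Result is 1, so (2/17) = 1.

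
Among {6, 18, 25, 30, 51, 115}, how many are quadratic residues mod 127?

(6/127) = -1 → non-residue.
(18/127) = +1 → QR.
(25/127) = +1 → QR.
(30/127) = +1 → QR.
(51/127) = -1 → non-residue.
(115/127) = +1 → QR.
Total quadratic residues among the 6: 4.

4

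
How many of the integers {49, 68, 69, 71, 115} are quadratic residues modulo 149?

(49/149) = +1 → QR.
(68/149) = +1 → QR.
(69/149) = +1 → QR.
(71/149) = -1 → non-residue.
(115/149) = -1 → non-residue.
Total quadratic residues among the 5: 3.

3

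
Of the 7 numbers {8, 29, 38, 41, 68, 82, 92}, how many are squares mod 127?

5

(8/127) = +1 → QR.
(29/127) = -1 → non-residue.
(38/127) = +1 → QR.
(41/127) = +1 → QR.
(68/127) = +1 → QR.
(82/127) = +1 → QR.
(92/127) = -1 → non-residue.
Total quadratic residues among the 7: 5.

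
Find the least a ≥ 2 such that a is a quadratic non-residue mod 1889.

(2/1889) = +1, so 2 is a residue.
(3/1889) = −1, so 3 is the smallest positive non-residue mod 1889.

3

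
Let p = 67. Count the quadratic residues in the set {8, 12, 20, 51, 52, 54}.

(8/67) = -1 → non-residue.
(12/67) = -1 → non-residue.
(20/67) = -1 → non-residue.
(51/67) = -1 → non-residue.
(52/67) = -1 → non-residue.
(54/67) = +1 → QR.
Total quadratic residues among the 6: 1.

1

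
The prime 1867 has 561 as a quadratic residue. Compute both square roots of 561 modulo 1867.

213, 1654

Since 1867 ≡ 3 (mod 4), a square root of 561 is 561^((1867+1)/4) = 561^467 mod 1867.
Repeated squaring: 561^2≡1065, 561^4≡956, 561^8≡973, 561^16≡160, 561^32≡1329, 561^64≡59, 561^128≡1614, 561^256≡531 (mod 1867).
561^467 = 561^(256+128+64+16+2+1) ≡ 1654 (mod 1867).
Check: 1654² = 2735716 ≡ 561 (mod 1867). The two roots are 213 and 1654.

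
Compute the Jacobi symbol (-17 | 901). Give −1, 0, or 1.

0

First reduce: -17 ≡ 884 (mod 901).
Pull out 2^2: since 901 ≡ 5 (mod 8), (2/901) = -1, so (2/901)^2 = +1.
Reciprocity: 221 ≡ 1 and 901 ≡ 1 (mod 4), so (221/901) = +(901/221).
Reduce top mod 221: now compute (17/221).
Reciprocity: 17 ≡ 1 and 221 ≡ 1 (mod 4), so (17/221) = +(221/17).
Reduce top mod 17: now compute (0/17).
Top reduces to 0: gcd > 1, so the symbol is 0.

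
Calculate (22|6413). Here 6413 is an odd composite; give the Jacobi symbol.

0

Pull out 2: since 6413 ≡ 5 (mod 8), (2/6413) = -1.
Reciprocity: 11 ≡ 3 and 6413 ≡ 1 (mod 4), so (11/6413) = +(6413/11).
Reduce top mod 11: now compute (0/11).
Top reduces to 0: gcd > 1, so the symbol is 0.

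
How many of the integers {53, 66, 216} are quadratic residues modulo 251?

1

(53/251) = -1 → non-residue.
(66/251) = +1 → QR.
(216/251) = -1 → non-residue.
Total quadratic residues among the 3: 1.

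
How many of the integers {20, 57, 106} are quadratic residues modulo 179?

3

(20/179) = +1 → QR.
(57/179) = +1 → QR.
(106/179) = +1 → QR.
Total quadratic residues among the 3: 3.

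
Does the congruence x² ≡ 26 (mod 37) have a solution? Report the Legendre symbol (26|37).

Pull out 2: since 37 ≡ 5 (mod 8), (2/37) = -1.
Reciprocity: 13 ≡ 1 and 37 ≡ 1 (mod 4), so (13/37) = +(37/13).
Reduce top mod 13: now compute (11/13).
Reciprocity: 11 ≡ 3 and 13 ≡ 1 (mod 4), so (11/13) = +(13/11).
Reduce top mod 11: now compute (2/11).
Pull out 2: since 11 ≡ 3 (mod 8), (2/11) = -1.
Reached (1/11) = 1. Collecting the sign flips along the way, the symbol is +1.

1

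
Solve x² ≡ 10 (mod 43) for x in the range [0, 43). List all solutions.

Since 43 ≡ 3 (mod 4), a square root of 10 is 10^((43+1)/4) = 10^11 mod 43.
Repeated squaring: 10^2≡14, 10^4≡24, 10^8≡17 (mod 43).
10^11 = 10^(8+2+1) ≡ 15 (mod 43).
Check: 15² = 225 ≡ 10 (mod 43). The two roots are 15 and 28.

15, 28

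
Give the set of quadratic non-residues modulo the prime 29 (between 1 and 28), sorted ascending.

2, 3, 8, 10, 11, 12, 14, 15, 17, 18, 19, 21, 26, 27

Square k = 1,…,14 (k and 29−k give the same square):
1²=1, 2²=4, 3²=9, 4²=16, 5²=25, 6²≡7, 7²≡20, 8²≡6, 9²≡23, 10²≡13, 11²≡5, 12²≡28, 13²≡24, 14²≡22 (mod 29).
The residues are {1, 4, 5, 6, 7, 9, 13, 16, 20, 22, 23, 24, 25, 28}; the non-residues are the remaining 14 nonzero classes.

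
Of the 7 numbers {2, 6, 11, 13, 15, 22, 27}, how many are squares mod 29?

(2/29) = -1 → non-residue.
(6/29) = +1 → QR.
(11/29) = -1 → non-residue.
(13/29) = +1 → QR.
(15/29) = -1 → non-residue.
(22/29) = +1 → QR.
(27/29) = -1 → non-residue.
Total quadratic residues among the 7: 3.

3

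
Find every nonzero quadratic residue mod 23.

1,2,3,4,6,8,9,12,13,16,18

Square k = 1,…,11 (k and 23−k give the same square):
1²=1, 2²=4, 3²=9, 4²=16, 5²≡2, 6²≡13, 7²≡3, 8²≡18, 9²≡12, 10²≡8, 11²≡6 (mod 23).
So the quadratic residues mod 23 are {1, 2, 3, 4, 6, 8, 9, 12, 13, 16, 18}.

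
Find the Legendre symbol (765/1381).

1

Reciprocity: 765 ≡ 1 and 1381 ≡ 1 (mod 4), so (765/1381) = +(1381/765).
Reduce top mod 765: now compute (616/765).
Pull out 2^3: since 765 ≡ 5 (mod 8), (2/765) = -1, so (2/765)^3 = -1.
Reciprocity: 77 ≡ 1 and 765 ≡ 1 (mod 4), so (77/765) = +(765/77).
Reduce top mod 77: now compute (72/77).
Pull out 2^3: since 77 ≡ 5 (mod 8), (2/77) = -1, so (2/77)^3 = -1.
Reciprocity: 9 ≡ 1 and 77 ≡ 1 (mod 4), so (9/77) = +(77/9).
Reduce top mod 9: now compute (5/9).
Reciprocity: 5 ≡ 1 and 9 ≡ 1 (mod 4), so (5/9) = +(9/5).
Reduce top mod 5: now compute (4/5).
Pull out 2^2: since 5 ≡ 5 (mod 8), (2/5) = -1, so (2/5)^2 = +1.
Reached (1/5) = 1. Collecting the sign flips along the way, the symbol is +1.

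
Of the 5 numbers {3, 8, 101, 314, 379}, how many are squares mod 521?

(3/521) = -1 → non-residue.
(8/521) = +1 → QR.
(101/521) = +1 → QR.
(314/521) = -1 → non-residue.
(379/521) = +1 → QR.
Total quadratic residues among the 5: 3.

3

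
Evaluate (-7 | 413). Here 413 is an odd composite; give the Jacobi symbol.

First reduce: -7 ≡ 406 (mod 413).
Pull out 2: since 413 ≡ 5 (mod 8), (2/413) = -1.
Reciprocity: 203 ≡ 3 and 413 ≡ 1 (mod 4), so (203/413) = +(413/203).
Reduce top mod 203: now compute (7/203).
Reciprocity: 7 ≡ 3 and 203 ≡ 3 (mod 4), so (7/203) = −(203/7).
Reduce top mod 7: now compute (0/7).
Top reduces to 0: gcd > 1, so the symbol is 0.

0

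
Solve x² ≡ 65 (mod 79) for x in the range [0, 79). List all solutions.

12, 67

Since 79 ≡ 3 (mod 4), a square root of 65 is 65^((79+1)/4) = 65^20 mod 79.
Repeated squaring: 65^2≡38, 65^4≡22, 65^8≡10, 65^16≡21 (mod 79).
65^20 = 65^(16+4) ≡ 67 (mod 79).
Check: 67² = 4489 ≡ 65 (mod 79). The two roots are 12 and 67.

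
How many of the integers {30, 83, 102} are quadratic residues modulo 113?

3

(30/113) = +1 → QR.
(83/113) = +1 → QR.
(102/113) = +1 → QR.
Total quadratic residues among the 3: 3.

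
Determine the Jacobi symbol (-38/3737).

First reduce: -38 ≡ 3699 (mod 3737).
Reciprocity: 3699 ≡ 3 and 3737 ≡ 1 (mod 4), so (3699/3737) = +(3737/3699).
Reduce top mod 3699: now compute (38/3699).
Pull out 2: since 3699 ≡ 3 (mod 8), (2/3699) = -1.
Reciprocity: 19 ≡ 3 and 3699 ≡ 3 (mod 4), so (19/3699) = −(3699/19).
Reduce top mod 19: now compute (13/19).
Reciprocity: 13 ≡ 1 and 19 ≡ 3 (mod 4), so (13/19) = +(19/13).
Reduce top mod 13: now compute (6/13).
Pull out 2: since 13 ≡ 5 (mod 8), (2/13) = -1.
Reciprocity: 3 ≡ 3 and 13 ≡ 1 (mod 4), so (3/13) = +(13/3).
Reduce top mod 3: now compute (1/3).
Reached (1/3) = 1. Collecting the sign flips along the way, the symbol is -1.

-1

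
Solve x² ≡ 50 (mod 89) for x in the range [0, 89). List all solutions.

36, 53

89 ≡ 1 (mod 4), so we find a root by search.
Trying successive values, 36² = 1296 ≡ 50 (mod 89). The other root is 89 − 36 = 53.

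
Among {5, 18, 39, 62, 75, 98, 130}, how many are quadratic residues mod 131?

(5/131) = +1 → QR.
(18/131) = -1 → non-residue.
(39/131) = +1 → QR.
(62/131) = +1 → QR.
(75/131) = +1 → QR.
(98/131) = -1 → non-residue.
(130/131) = -1 → non-residue.
Total quadratic residues among the 7: 4.

4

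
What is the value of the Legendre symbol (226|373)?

1

Pull out 2: since 373 ≡ 5 (mod 8), (2/373) = -1.
Reciprocity: 113 ≡ 1 and 373 ≡ 1 (mod 4), so (113/373) = +(373/113).
Reduce top mod 113: now compute (34/113).
Pull out 2: since 113 ≡ 1 (mod 8), (2/113) = +1.
Reciprocity: 17 ≡ 1 and 113 ≡ 1 (mod 4), so (17/113) = +(113/17).
Reduce top mod 17: now compute (11/17).
Reciprocity: 11 ≡ 3 and 17 ≡ 1 (mod 4), so (11/17) = +(17/11).
Reduce top mod 11: now compute (6/11).
Pull out 2: since 11 ≡ 3 (mod 8), (2/11) = -1.
Reciprocity: 3 ≡ 3 and 11 ≡ 3 (mod 4), so (3/11) = −(11/3).
Reduce top mod 3: now compute (2/3).
Pull out 2: since 3 ≡ 3 (mod 8), (2/3) = -1.
Reached (1/3) = 1. Collecting the sign flips along the way, the symbol is +1.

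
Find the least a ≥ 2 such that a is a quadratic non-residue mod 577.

(2/577) = +1, so 2 is a residue.
(3/577) = +1, so 3 is a residue.
(4/577) = +1, so 4 is a residue.
(5/577) = −1, so 5 is the smallest positive non-residue mod 577.

5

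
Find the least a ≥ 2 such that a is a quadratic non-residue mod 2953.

5

(2/2953) = +1, so 2 is a residue.
(3/2953) = +1, so 3 is a residue.
(4/2953) = +1, so 4 is a residue.
(5/2953) = −1, so 5 is the smallest positive non-residue mod 2953.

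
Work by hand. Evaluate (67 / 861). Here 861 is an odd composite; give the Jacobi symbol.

Reciprocity: 67 ≡ 3 and 861 ≡ 1 (mod 4), so (67/861) = +(861/67).
Reduce top mod 67: now compute (57/67).
Reciprocity: 57 ≡ 1 and 67 ≡ 3 (mod 4), so (57/67) = +(67/57).
Reduce top mod 57: now compute (10/57).
Pull out 2: since 57 ≡ 1 (mod 8), (2/57) = +1.
Reciprocity: 5 ≡ 1 and 57 ≡ 1 (mod 4), so (5/57) = +(57/5).
Reduce top mod 5: now compute (2/5).
Pull out 2: since 5 ≡ 5 (mod 8), (2/5) = -1.
Reached (1/5) = 1. Collecting the sign flips along the way, the symbol is -1.

-1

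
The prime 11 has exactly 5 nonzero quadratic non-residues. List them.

2 6 7 8 10

Square k = 1,…,5 (k and 11−k give the same square):
1²=1, 2²=4, 3²=9, 4²≡5, 5²≡3 (mod 11).
The residues are {1, 3, 4, 5, 9}; the non-residues are the remaining 5 nonzero classes.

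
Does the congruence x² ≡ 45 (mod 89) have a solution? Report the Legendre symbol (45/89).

1

Euler's criterion: (45/89) ≡ 45^44 (mod 89).
45^2 ≡ 67 (mod 89)
45^4 ≡ 39 (mod 89)
45^8 ≡ 8 (mod 89)
45^16 ≡ 64 (mod 89)
45^32 ≡ 2 (mod 89)
45^44 = 45^(32+8+4) ≡ 1 (mod 89).
Result is 1, so (45/89) = 1.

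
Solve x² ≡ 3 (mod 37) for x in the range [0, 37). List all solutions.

15, 22

37 ≡ 1 (mod 4), so we find a root by search.
Trying successive values, 15² = 225 ≡ 3 (mod 37). The other root is 37 − 15 = 22.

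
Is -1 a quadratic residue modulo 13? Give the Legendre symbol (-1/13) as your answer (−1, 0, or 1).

Euler's criterion: (-1/13) ≡ 12^6 (mod 13).
12^2 ≡ 1 (mod 13)
12^4 ≡ 1 (mod 13)
12^6 = 12^(4+2) ≡ 1 (mod 13).
Result is 1, so (-1/13) = 1.

1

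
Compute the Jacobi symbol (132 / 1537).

Pull out 2^2: since 1537 ≡ 1 (mod 8), (2/1537) = +1, so (2/1537)^2 = +1.
Reciprocity: 33 ≡ 1 and 1537 ≡ 1 (mod 4), so (33/1537) = +(1537/33).
Reduce top mod 33: now compute (19/33).
Reciprocity: 19 ≡ 3 and 33 ≡ 1 (mod 4), so (19/33) = +(33/19).
Reduce top mod 19: now compute (14/19).
Pull out 2: since 19 ≡ 3 (mod 8), (2/19) = -1.
Reciprocity: 7 ≡ 3 and 19 ≡ 3 (mod 4), so (7/19) = −(19/7).
Reduce top mod 7: now compute (5/7).
Reciprocity: 5 ≡ 1 and 7 ≡ 3 (mod 4), so (5/7) = +(7/5).
Reduce top mod 5: now compute (2/5).
Pull out 2: since 5 ≡ 5 (mod 8), (2/5) = -1.
Reached (1/5) = 1. Collecting the sign flips along the way, the symbol is -1.

-1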